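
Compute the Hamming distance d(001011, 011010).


Count differing positions: . ^ . . . ^ = 2 differences

2


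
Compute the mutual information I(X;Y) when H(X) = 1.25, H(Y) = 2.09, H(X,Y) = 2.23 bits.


I(X;Y) = H(X) + H(Y) - H(X,Y) = 1.25 + 2.09 - 2.23 = 1.11

1.11 bits


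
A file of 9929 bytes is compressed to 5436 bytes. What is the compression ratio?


Ratio = original / compressed = 9929 / 5436 = 1.8265

1.8265


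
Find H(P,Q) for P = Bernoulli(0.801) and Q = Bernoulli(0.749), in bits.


H(P,Q) = -p*log2(q) - (1-p)*log2(1-q). -0.801*log2(0.749) = 0.333987; -0.199*log2(0.251) = 0.396854. H(P,Q) = 0.333987 + 0.396854 = 0.7308

0.7308 bits


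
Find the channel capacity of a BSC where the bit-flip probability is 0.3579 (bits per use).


H(p) = -p*log2(p) - (1-p)*log2(1-p) = -0.3579*log2(0.3579) - 0.6421*log2(0.6421) = 0.530541 + 0.410385 = 0.9409. C = 1 - H(p) = 1 - 0.9409 = 0.0591

0.0591 bits


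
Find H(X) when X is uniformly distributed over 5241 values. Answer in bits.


H = log2(n) = log2(5241) = 12.3556

12.3556 bits


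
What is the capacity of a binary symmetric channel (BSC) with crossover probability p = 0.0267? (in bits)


H(p) = -p*log2(p) - (1-p)*log2(1-p) = -0.0267*log2(0.0267) - 0.9733*log2(0.9733) = 0.139561 + 0.038001 = 0.1776. C = 1 - H(p) = 1 - 0.1776 = 0.8224

0.8224 bits


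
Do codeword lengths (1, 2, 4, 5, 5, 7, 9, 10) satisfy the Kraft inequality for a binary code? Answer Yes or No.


Kraft sum = sum(2^(-l_i)) = 0.8857, need <= 1. Result: satisfied (a binary prefix-free code with these lengths exists)

Yes


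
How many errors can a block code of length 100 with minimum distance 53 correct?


Correction capability = floor((d-1)/2) = floor((53-1)/2) = 26

26 errors


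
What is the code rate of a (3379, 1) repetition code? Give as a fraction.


Rate = k/n = 1/3379

1/3379


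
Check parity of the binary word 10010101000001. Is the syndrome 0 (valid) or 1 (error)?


Syndrome = XOR of all bits = 1 XOR 0 XOR 0 XOR 1 XOR 0 XOR 1 XOR 0 XOR 1 XOR 0 XOR 0 XOR 0 XOR 0 XOR 0 XOR 1 = 1

1


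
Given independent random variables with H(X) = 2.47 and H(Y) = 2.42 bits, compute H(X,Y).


For independent variables, H(X,Y) = H(X) + H(Y) = 2.47 + 2.42 = 4.89

4.89 bits


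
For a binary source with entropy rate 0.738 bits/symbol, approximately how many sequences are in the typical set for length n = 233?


log2|A_typical| = nH = 233 * 0.738 = 171.954, so |A_typical| ~ 2^171.954 = 5.798e+51

5.798e+51


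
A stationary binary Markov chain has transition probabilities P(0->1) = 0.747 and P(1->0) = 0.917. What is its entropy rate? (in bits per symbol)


Stationary distribution: pi_0 = p10/(p01+p10) = 0.5511, pi_1 = 0.4489. Entropy rate H' = pi_0*H(p01) + pi_1*H(p10) = 0.5511*0.816 + 0.4489*0.4127 = 0.6349

0.6349 bits/symbol


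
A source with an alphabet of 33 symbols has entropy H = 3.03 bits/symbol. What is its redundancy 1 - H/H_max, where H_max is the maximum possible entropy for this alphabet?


H_max = log2(K) = log2(33) = 5.0444 bits/symbol. Redundancy = 1 - H/H_max = 1 - 3.03/5.0444 = 1 - 0.6007 = 0.3993

0.3993


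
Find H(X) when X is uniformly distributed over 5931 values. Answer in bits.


H = log2(n) = log2(5931) = 12.5341

12.5341 bits


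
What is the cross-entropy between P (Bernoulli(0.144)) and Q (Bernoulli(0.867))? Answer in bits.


H(P,Q) = -p*log2(q) - (1-p)*log2(1-q). -0.144*log2(0.867) = 0.029649; -0.856*log2(0.133) = 2.491390. H(P,Q) = 0.029649 + 2.491390 = 2.521

2.521 bits


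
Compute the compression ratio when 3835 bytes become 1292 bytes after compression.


Ratio = original / compressed = 3835 / 1292 = 2.9683

2.9683


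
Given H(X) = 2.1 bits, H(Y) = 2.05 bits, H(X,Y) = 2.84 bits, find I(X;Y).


I(X;Y) = H(X) + H(Y) - H(X,Y) = 2.1 + 2.05 - 2.84 = 1.31

1.31 bits


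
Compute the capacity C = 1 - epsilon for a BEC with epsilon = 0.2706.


C = 1 - epsilon = 1 - 0.2706 = 0.7294

0.7294 bits


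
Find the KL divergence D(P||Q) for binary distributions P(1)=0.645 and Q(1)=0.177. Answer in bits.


KL = p*log2(p/q) + (1-p)*log2((1-p)/(1-q)) = 0.645*log2(0.645/0.177) + 0.355*log2(0.355/0.823) = 0.7726

0.7726 bits


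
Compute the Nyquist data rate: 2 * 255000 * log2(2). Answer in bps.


Rate = 2 * B * log2(M) = 2 * 255000 * 1.0 = 510000.0

510000.0 bps


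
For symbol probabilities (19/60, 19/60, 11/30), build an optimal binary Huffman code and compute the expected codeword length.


Huffman construction (repeatedly merge the two least-probable nodes; each merge adds 1 bit to every symbol beneath it): 19/60 + 19/60 = 19/30; 11/30 + 19/30 = 1. Resulting codeword lengths (in the order the probabilities were given): (2, 2, 1). L_avg = sum(p_i * l_i) = 19/60*2 + 19/60*2 + 11/30*1 = 49/30 = 1.6333

1.6333 bits


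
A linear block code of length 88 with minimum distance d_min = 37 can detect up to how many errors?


Detection capability = d_min - 1 = 37 - 1 = 36

36 errors


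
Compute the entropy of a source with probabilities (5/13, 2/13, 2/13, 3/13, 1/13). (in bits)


H = -sum(p_i * log2(p_i)). Terms: -(5/13)*log2(5/13) = 0.530197; -(2/13)*log2(2/13) = 0.415452; -(2/13)*log2(2/13) = 0.415452; -(3/13)*log2(3/13) = 0.488187; -(1/13)*log2(1/13) = 0.284649. H = 0.530197 + 0.415452 + 0.415452 + 0.488187 + 0.284649 = 2.1339

2.1339 bits


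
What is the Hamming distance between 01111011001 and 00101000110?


Count differing positions: . ^ . ^ . . ^ ^ ^ ^ ^ = 7 differences

7


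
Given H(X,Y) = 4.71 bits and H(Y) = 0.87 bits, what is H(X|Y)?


H(X|Y) = H(X,Y) - H(Y) = 4.71 - 0.87 = 3.84

3.84 bits


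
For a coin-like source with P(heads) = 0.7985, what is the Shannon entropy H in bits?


H = -p*log2(p) - (1-p)*log2(1-p). -0.7985*log2(0.7985) = 0.259222; -0.2015*log2(0.2015) = 0.465696. H = 0.259222 + 0.465696 = 0.7249

0.7249 bits


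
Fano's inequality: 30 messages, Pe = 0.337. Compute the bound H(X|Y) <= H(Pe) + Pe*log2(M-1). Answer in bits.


H(Pe) = -Pe*log2(Pe) - (1-Pe)*log2(1-Pe) = -0.337*log2(0.337) - 0.663*log2(0.663) = 0.528813 + 0.393105 = 0.9219. Pe*log2(M-1) = 0.337*log2(29) = 1.637140. Bound = H(Pe) + Pe*log2(M-1) = 0.528813 + 0.393105 + 1.637140 = 2.5591

2.5591 bits


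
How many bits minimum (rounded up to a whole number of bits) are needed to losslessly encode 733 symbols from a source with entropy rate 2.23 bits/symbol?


Minimum bits >= n * H = 733 * 2.23 = 1634.59, rounded up to a whole number of bits = 1635

1635 bits


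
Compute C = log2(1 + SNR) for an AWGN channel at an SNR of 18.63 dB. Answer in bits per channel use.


SNR_linear = 10^(18.63/10) = 72.9458; C = log2(1 + SNR_linear) = log2(1 + 72.9458) = 6.2084

6.2084 bits/channel use


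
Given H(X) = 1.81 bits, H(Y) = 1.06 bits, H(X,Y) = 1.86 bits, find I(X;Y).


I(X;Y) = H(X) + H(Y) - H(X,Y) = 1.81 + 1.06 - 1.86 = 1.01

1.01 bits


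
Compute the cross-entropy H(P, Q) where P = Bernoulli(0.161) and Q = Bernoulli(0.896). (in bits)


H(P,Q) = -p*log2(q) - (1-p)*log2(1-q). -0.161*log2(0.896) = 0.025507; -0.839*log2(0.104) = 2.739624. H(P,Q) = 0.025507 + 2.739624 = 2.7651

2.7651 bits


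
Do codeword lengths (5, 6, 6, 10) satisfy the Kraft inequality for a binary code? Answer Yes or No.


Kraft sum = sum(2^(-l_i)) = 0.0635, need <= 1. Result: satisfied (a binary prefix-free code with these lengths exists)

Yes


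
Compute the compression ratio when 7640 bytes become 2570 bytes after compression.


Ratio = original / compressed = 7640 / 2570 = 2.9728

2.9728


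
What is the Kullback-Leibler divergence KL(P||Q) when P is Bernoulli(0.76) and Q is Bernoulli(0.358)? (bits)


KL = p*log2(p/q) + (1-p)*log2((1-p)/(1-q)) = 0.76*log2(0.76/0.358) + 0.24*log2(0.24/0.642) = 0.4847

0.4847 bits


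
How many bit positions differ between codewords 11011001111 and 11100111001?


Count differing positions: . . ^ ^ ^ ^ ^ . ^ ^ . = 7 differences

7


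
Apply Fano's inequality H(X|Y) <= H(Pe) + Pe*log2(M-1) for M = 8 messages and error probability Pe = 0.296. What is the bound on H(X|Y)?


H(Pe) = -Pe*log2(Pe) - (1-Pe)*log2(1-Pe) = -0.296*log2(0.296) - 0.704*log2(0.704) = 0.519874 + 0.356472 = 0.8763. Pe*log2(M-1) = 0.296*log2(7) = 0.830977. Bound = H(Pe) + Pe*log2(M-1) = 0.519874 + 0.356472 + 0.830977 = 1.7073

1.7073 bits


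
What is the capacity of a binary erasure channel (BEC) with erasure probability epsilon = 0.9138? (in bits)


C = 1 - epsilon = 1 - 0.9138 = 0.0862

0.0862 bits


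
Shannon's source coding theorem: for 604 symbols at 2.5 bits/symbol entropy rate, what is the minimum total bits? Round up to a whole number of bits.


Minimum bits >= n * H = 604 * 2.5 = 1510.0, rounded up to a whole number of bits = 1510

1510 bits


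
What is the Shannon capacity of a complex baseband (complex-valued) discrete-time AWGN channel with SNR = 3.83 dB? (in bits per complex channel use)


SNR_linear = 10^(3.83/10) = 2.4155; C = log2(1 + SNR_linear) = log2(1 + 2.4155) = 1.7721

1.7721 bits/channel use


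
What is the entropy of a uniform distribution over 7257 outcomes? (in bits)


H = log2(n) = log2(7257) = 12.8252

12.8252 bits


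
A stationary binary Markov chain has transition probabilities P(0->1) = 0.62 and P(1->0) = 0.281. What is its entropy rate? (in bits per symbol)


Stationary distribution: pi_0 = p10/(p01+p10) = 0.3119, pi_1 = 0.6881. Entropy rate H' = pi_0*H(p01) + pi_1*H(p10) = 0.3119*0.958 + 0.6881*0.8568 = 0.8884

0.8884 bits/symbol


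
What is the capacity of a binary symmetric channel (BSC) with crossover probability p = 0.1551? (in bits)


H(p) = -p*log2(p) - (1-p)*log2(1-p) = -0.1551*log2(0.1551) - 0.8449*log2(0.8449) = 0.417022 + 0.205435 = 0.6225. C = 1 - H(p) = 1 - 0.6225 = 0.3775

0.3775 bits


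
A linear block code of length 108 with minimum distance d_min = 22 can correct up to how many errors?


Correction capability = floor((d-1)/2) = floor((22-1)/2) = 10

10 errors


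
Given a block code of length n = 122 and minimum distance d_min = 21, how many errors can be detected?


Detection capability = d_min - 1 = 21 - 1 = 20

20 errors


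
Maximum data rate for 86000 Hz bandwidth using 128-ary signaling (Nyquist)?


Rate = 2 * B * log2(M) = 2 * 86000 * 7.0 = 1204000.0

1204000.0 bps


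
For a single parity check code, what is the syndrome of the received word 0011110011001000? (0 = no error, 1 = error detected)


Syndrome = XOR of all bits = 0 XOR 0 XOR 1 XOR 1 XOR 1 XOR 1 XOR 0 XOR 0 XOR 1 XOR 1 XOR 0 XOR 0 XOR 1 XOR 0 XOR 0 XOR 0 = 1

1


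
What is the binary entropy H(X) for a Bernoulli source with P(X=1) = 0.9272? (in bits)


H = -p*log2(p) - (1-p)*log2(1-p). -0.9272*log2(0.9272) = 0.101109; -0.0728*log2(0.0728) = 0.275178. H = 0.101109 + 0.275178 = 0.3763

0.3763 bits


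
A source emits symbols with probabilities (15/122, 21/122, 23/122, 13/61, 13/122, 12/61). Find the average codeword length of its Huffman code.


Huffman construction (repeatedly merge the two least-probable nodes; each merge adds 1 bit to every symbol beneath it): 13/122 + 15/122 = 14/61; 21/122 + 23/122 = 22/61; 12/61 + 13/61 = 25/61; 14/61 + 22/61 = 36/61; 25/61 + 36/61 = 1. Resulting codeword lengths (in the order the probabilities were given): (3, 3, 3, 2, 3, 2). L_avg = sum(p_i * l_i) = 15/122*3 + 21/122*3 + 23/122*3 + 13/61*2 + 13/122*3 + 12/61*2 = 158/61 = 2.5902

2.5902 bits


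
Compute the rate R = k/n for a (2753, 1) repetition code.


Rate = k/n = 1/2753

1/2753


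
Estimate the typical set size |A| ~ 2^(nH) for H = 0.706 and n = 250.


log2|A_typical| = nH = 250 * 0.706 = 176.5, so |A_typical| ~ 2^176.5 = 1.355e+53

1.355e+53


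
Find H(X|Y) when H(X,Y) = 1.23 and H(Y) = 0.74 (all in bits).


H(X|Y) = H(X,Y) - H(Y) = 1.23 - 0.74 = 0.49

0.49 bits


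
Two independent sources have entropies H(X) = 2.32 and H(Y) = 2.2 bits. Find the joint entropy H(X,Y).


For independent variables, H(X,Y) = H(X) + H(Y) = 2.32 + 2.2 = 4.52

4.52 bits


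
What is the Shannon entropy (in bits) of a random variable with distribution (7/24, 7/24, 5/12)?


H = -sum(p_i * log2(p_i)). Terms: -(7/24)*log2(7/24) = 0.518469; -(7/24)*log2(7/24) = 0.518469; -(5/12)*log2(5/12) = 0.526264. H = 0.518469 + 0.518469 + 0.526264 = 1.5632

1.5632 bits


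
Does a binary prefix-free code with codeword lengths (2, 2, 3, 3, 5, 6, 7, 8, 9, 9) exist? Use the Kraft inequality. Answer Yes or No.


Kraft sum = sum(2^(-l_i)) = 0.8125, need <= 1. Result: satisfied (a binary prefix-free code with these lengths exists)

Yes


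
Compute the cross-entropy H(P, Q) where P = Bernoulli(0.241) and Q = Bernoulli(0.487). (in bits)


H(P,Q) = -p*log2(q) - (1-p)*log2(1-q). -0.241*log2(0.487) = 0.250160; -0.759*log2(0.513) = 0.730894. H(P,Q) = 0.250160 + 0.730894 = 0.9811

0.9811 bits


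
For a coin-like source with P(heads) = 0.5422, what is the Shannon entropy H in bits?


H = -p*log2(p) - (1-p)*log2(1-p). -0.5422*log2(0.5422) = 0.478818; -0.4578*log2(0.4578) = 0.516037. H = 0.478818 + 0.516037 = 0.9949

0.9949 bits


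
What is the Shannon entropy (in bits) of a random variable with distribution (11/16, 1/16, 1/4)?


H = -sum(p_i * log2(p_i)). Terms: -(11/16)*log2(11/16) = 0.371641; -(1/16)*log2(1/16) = 0.250000; -(1/4)*log2(1/4) = 0.500000. H = 0.371641 + 0.250000 + 0.500000 = 1.1216

1.1216 bits


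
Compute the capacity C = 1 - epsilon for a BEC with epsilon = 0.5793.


C = 1 - epsilon = 1 - 0.5793 = 0.4207

0.4207 bits


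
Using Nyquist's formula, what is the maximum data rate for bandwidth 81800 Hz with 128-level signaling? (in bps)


Rate = 2 * B * log2(M) = 2 * 81800 * 7.0 = 1145200.0

1145200.0 bps


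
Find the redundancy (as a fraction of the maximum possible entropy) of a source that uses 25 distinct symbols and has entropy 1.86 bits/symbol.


H_max = log2(K) = log2(25) = 4.6439 bits/symbol. Redundancy = 1 - H/H_max = 1 - 1.86/4.6439 = 1 - 0.4005 = 0.5995

0.5995


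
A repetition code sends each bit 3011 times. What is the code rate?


Rate = k/n = 1/3011

1/3011


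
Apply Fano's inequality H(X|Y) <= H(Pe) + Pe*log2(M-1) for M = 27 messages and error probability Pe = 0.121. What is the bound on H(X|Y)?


H(Pe) = -Pe*log2(Pe) - (1-Pe)*log2(1-Pe) = -0.121*log2(0.121) - 0.879*log2(0.879) = 0.368677 + 0.163551 = 0.5322. Pe*log2(M-1) = 0.121*log2(26) = 0.568753. Bound = H(Pe) + Pe*log2(M-1) = 0.368677 + 0.163551 + 0.568753 = 1.101

1.101 bits


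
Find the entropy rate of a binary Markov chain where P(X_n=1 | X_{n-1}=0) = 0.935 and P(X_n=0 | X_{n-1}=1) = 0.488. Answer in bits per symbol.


Stationary distribution: pi_0 = p10/(p01+p10) = 0.3429, pi_1 = 0.6571. Entropy rate H' = pi_0*H(p01) + pi_1*H(p10) = 0.3429*0.347 + 0.6571*0.9996 = 0.7758

0.7758 bits/symbol


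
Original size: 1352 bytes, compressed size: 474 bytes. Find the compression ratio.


Ratio = original / compressed = 1352 / 474 = 2.8523

2.8523


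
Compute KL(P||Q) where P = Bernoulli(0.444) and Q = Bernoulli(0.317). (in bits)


KL = p*log2(p/q) + (1-p)*log2((1-p)/(1-q)) = 0.444*log2(0.444/0.317) + 0.556*log2(0.556/0.683) = 0.0508

0.0508 bits


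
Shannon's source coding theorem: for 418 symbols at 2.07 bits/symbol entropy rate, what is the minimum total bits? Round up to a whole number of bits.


Minimum bits >= n * H = 418 * 2.07 = 865.26, rounded up to a whole number of bits = 866

866 bits


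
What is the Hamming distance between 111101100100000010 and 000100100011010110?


Count differing positions: ^ ^ ^ . . ^ . . . ^ ^ ^ . ^ . ^ . . = 9 differences

9


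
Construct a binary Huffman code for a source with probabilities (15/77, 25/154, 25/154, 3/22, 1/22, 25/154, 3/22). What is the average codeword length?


Huffman construction (repeatedly merge the two least-probable nodes; each merge adds 1 bit to every symbol beneath it): 1/22 + 3/22 = 2/11; 3/22 + 25/154 = 23/77; 25/154 + 25/154 = 25/77; 2/11 + 15/77 = 29/77; 23/77 + 25/77 = 48/77; 29/77 + 48/77 = 1. Resulting codeword lengths (in the order the probabilities were given): (2, 3, 3, 3, 3, 3, 3). L_avg = sum(p_i * l_i) = 15/77*2 + 25/154*3 + 25/154*3 + 3/22*3 + 1/22*3 + 25/154*3 + 3/22*3 = 216/77 = 2.8052

2.8052 bits


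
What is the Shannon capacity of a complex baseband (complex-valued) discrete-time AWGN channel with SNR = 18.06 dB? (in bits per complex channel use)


SNR_linear = 10^(18.06/10) = 63.9735; C = log2(1 + SNR_linear) = log2(1 + 63.9735) = 6.0218

6.0218 bits/channel use


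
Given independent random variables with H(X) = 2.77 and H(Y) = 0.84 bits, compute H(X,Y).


For independent variables, H(X,Y) = H(X) + H(Y) = 2.77 + 0.84 = 3.61

3.61 bits


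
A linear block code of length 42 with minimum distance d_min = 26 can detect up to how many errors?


Detection capability = d_min - 1 = 26 - 1 = 25

25 errors


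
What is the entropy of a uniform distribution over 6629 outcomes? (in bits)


H = log2(n) = log2(6629) = 12.6946

12.6946 bits


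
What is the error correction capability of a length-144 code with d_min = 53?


Correction capability = floor((d-1)/2) = floor((53-1)/2) = 26

26 errors


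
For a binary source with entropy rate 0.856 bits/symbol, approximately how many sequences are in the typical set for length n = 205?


log2|A_typical| = nH = 205 * 0.856 = 175.48, so |A_typical| ~ 2^175.48 = 6.679e+52

6.679e+52


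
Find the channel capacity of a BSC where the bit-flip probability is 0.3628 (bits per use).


H(p) = -p*log2(p) - (1-p)*log2(1-p) = -0.3628*log2(0.3628) - 0.6372*log2(0.6372) = 0.530687 + 0.414296 = 0.945. C = 1 - H(p) = 1 - 0.945 = 0.055

0.055 bits


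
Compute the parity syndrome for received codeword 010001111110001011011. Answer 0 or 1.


Syndrome = XOR of all bits = 0 XOR 1 XOR 0 XOR 0 XOR 0 XOR 1 XOR 1 XOR 1 XOR 1 XOR 1 XOR 1 XOR 0 XOR 0 XOR 0 XOR 1 XOR 0 XOR 1 XOR 1 XOR 0 XOR 1 XOR 1 = 0

0


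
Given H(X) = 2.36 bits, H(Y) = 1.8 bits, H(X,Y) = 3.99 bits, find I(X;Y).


I(X;Y) = H(X) + H(Y) - H(X,Y) = 2.36 + 1.8 - 3.99 = 0.17

0.17 bits


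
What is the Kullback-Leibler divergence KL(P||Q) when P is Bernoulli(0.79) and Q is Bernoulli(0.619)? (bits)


KL = p*log2(p/q) + (1-p)*log2((1-p)/(1-q)) = 0.79*log2(0.79/0.619) + 0.21*log2(0.21/0.381) = 0.0975

0.0975 bits


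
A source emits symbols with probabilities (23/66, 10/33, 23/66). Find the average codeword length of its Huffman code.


Huffman construction (repeatedly merge the two least-probable nodes; each merge adds 1 bit to every symbol beneath it): 10/33 + 23/66 = 43/66; 23/66 + 43/66 = 1. Resulting codeword lengths (in the order the probabilities were given): (2, 2, 1). L_avg = sum(p_i * l_i) = 23/66*2 + 10/33*2 + 23/66*1 = 109/66 = 1.6515

1.6515 bits


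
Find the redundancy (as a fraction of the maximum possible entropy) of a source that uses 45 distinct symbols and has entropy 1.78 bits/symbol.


H_max = log2(K) = log2(45) = 5.4919 bits/symbol. Redundancy = 1 - H/H_max = 1 - 1.78/5.4919 = 1 - 0.3241 = 0.6759

0.6759


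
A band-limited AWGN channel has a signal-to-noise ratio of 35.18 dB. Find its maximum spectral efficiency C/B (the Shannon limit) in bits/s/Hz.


SNR_linear = 10^(35.18/10) = 3296.0971; C/B = log2(1 + SNR_linear) = log2(1 + 3296.0971) = 11.687

11.687 bits/s/Hz


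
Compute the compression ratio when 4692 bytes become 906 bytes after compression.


Ratio = original / compressed = 4692 / 906 = 5.1788

5.1788


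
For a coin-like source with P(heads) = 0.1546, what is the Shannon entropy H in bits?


H = -p*log2(p) - (1-p)*log2(1-p). -0.1546*log2(0.1546) = 0.416398; -0.8454*log2(0.8454) = 0.204835. H = 0.416398 + 0.204835 = 0.6212

0.6212 bits


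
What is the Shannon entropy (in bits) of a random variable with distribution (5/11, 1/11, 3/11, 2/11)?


H = -sum(p_i * log2(p_i)). Terms: -(5/11)*log2(5/11) = 0.517047; -(1/11)*log2(1/11) = 0.314494; -(3/11)*log2(3/11) = 0.511219; -(2/11)*log2(2/11) = 0.447169. H = 0.517047 + 0.314494 + 0.511219 + 0.447169 = 1.7899

1.7899 bits


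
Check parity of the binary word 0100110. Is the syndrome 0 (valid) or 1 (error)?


Syndrome = XOR of all bits = 0 XOR 1 XOR 0 XOR 0 XOR 1 XOR 1 XOR 0 = 1

1


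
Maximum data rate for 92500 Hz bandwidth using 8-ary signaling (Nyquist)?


Rate = 2 * B * log2(M) = 2 * 92500 * 3.0 = 555000.0

555000.0 bps


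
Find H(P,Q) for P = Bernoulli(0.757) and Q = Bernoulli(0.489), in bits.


H(P,Q) = -p*log2(q) - (1-p)*log2(1-q). -0.757*log2(0.489) = 0.781295; -0.243*log2(0.511) = 0.235371. H(P,Q) = 0.781295 + 0.235371 = 1.0167

1.0167 bits


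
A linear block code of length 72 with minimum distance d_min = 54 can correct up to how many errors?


Correction capability = floor((d-1)/2) = floor((54-1)/2) = 26

26 errors


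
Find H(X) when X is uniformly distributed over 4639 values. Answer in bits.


H = log2(n) = log2(4639) = 12.1796

12.1796 bits


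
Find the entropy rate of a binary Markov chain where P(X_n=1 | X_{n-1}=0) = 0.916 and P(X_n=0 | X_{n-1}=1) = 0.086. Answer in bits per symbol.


Stationary distribution: pi_0 = p10/(p01+p10) = 0.0858, pi_1 = 0.9142. Entropy rate H' = pi_0*H(p01) + pi_1*H(p10) = 0.0858*0.4161 + 0.9142*0.423 = 0.4224

0.4224 bits/symbol


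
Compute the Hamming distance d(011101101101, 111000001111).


Count differing positions: ^ . . ^ . ^ ^ . . . ^ . = 5 differences

5


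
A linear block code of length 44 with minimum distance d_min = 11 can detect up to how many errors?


Detection capability = d_min - 1 = 11 - 1 = 10

10 errors


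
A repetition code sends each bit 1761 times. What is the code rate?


Rate = k/n = 1/1761

1/1761


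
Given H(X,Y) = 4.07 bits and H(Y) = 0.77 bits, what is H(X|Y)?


H(X|Y) = H(X,Y) - H(Y) = 4.07 - 0.77 = 3.3

3.3 bits


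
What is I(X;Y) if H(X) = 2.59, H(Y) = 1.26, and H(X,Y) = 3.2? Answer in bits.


I(X;Y) = H(X) + H(Y) - H(X,Y) = 2.59 + 1.26 - 3.2 = 0.65

0.65 bits


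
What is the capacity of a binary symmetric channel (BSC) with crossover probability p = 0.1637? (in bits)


H(p) = -p*log2(p) - (1-p)*log2(1-p) = -0.1637*log2(0.1637) - 0.8363*log2(0.8363) = 0.427400 + 0.215688 = 0.6431. C = 1 - H(p) = 1 - 0.6431 = 0.3569

0.3569 bits


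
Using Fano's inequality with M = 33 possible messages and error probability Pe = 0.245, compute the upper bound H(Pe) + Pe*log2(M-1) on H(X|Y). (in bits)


H(Pe) = -Pe*log2(Pe) - (1-Pe)*log2(1-Pe) = -0.245*log2(0.245) - 0.755*log2(0.755) = 0.497141 + 0.306116 = 0.8033. Pe*log2(M-1) = 0.245*log2(32) = 1.225000. Bound = H(Pe) + Pe*log2(M-1) = 0.497141 + 0.306116 + 1.225000 = 2.0283

2.0283 bits


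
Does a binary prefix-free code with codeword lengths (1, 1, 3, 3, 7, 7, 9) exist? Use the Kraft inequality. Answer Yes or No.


Kraft sum = sum(2^(-l_i)) = 1.2676, need <= 1. Result: violated (a binary prefix-free code with these lengths cannot exist)

No


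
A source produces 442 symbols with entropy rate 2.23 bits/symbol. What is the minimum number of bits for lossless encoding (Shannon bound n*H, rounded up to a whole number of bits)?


Minimum bits >= n * H = 442 * 2.23 = 985.66, rounded up to a whole number of bits = 986

986 bits


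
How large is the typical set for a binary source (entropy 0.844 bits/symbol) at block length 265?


log2|A_typical| = nH = 265 * 0.844 = 223.66, so |A_typical| ~ 2^223.66 = 2.130e+67

2.130e+67


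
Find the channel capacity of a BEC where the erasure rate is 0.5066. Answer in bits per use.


C = 1 - epsilon = 1 - 0.5066 = 0.4934

0.4934 bits


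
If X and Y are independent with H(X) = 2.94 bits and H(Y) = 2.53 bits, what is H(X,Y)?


For independent variables, H(X,Y) = H(X) + H(Y) = 2.94 + 2.53 = 5.47

5.47 bits


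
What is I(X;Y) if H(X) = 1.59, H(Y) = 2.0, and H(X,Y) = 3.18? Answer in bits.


I(X;Y) = H(X) + H(Y) - H(X,Y) = 1.59 + 2.0 - 3.18 = 0.41

0.41 bits


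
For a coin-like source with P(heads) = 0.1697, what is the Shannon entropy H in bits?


H = -p*log2(p) - (1-p)*log2(1-p). -0.1697*log2(0.1697) = 0.434252; -0.8303*log2(0.8303) = 0.222766. H = 0.434252 + 0.222766 = 0.657

0.657 bits


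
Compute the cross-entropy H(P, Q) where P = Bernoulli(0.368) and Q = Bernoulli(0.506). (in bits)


H(P,Q) = -p*log2(q) - (1-p)*log2(1-q). -0.368*log2(0.506) = 0.361667; -0.632*log2(0.494) = 0.643008. H(P,Q) = 0.361667 + 0.643008 = 1.0047

1.0047 bits


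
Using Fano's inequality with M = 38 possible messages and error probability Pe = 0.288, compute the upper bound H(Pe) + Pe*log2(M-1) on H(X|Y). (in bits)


H(Pe) = -Pe*log2(Pe) - (1-Pe)*log2(1-Pe) = -0.288*log2(0.288) - 0.712*log2(0.712) = 0.517207 + 0.348916 = 0.8661. Pe*log2(M-1) = 0.288*log2(37) = 1.500323. Bound = H(Pe) + Pe*log2(M-1) = 0.517207 + 0.348916 + 1.500323 = 2.3664

2.3664 bits


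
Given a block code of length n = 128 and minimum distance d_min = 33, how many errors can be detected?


Detection capability = d_min - 1 = 33 - 1 = 32

32 errors


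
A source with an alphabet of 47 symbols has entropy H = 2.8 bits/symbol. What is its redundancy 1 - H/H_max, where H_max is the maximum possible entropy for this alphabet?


H_max = log2(K) = log2(47) = 5.5546 bits/symbol. Redundancy = 1 - H/H_max = 1 - 2.8/5.5546 = 1 - 0.5041 = 0.4959

0.4959


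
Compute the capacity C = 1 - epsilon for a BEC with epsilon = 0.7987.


C = 1 - epsilon = 1 - 0.7987 = 0.2013

0.2013 bits


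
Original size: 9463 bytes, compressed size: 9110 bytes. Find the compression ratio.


Ratio = original / compressed = 9463 / 9110 = 1.0387

1.0387


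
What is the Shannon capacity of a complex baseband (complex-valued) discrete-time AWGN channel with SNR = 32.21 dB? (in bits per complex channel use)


SNR_linear = 10^(32.21/10) = 1663.4127; C = log2(1 + SNR_linear) = log2(1 + 1663.4127) = 10.7008

10.7008 bits/channel use


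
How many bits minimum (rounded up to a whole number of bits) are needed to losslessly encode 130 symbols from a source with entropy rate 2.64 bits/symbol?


Minimum bits >= n * H = 130 * 2.64 = 343.2, rounded up to a whole number of bits = 344

344 bits


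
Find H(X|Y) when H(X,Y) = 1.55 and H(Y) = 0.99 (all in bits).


H(X|Y) = H(X,Y) - H(Y) = 1.55 - 0.99 = 0.56

0.56 bits


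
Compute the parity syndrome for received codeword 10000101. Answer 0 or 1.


Syndrome = XOR of all bits = 1 XOR 0 XOR 0 XOR 0 XOR 0 XOR 1 XOR 0 XOR 1 = 1

1


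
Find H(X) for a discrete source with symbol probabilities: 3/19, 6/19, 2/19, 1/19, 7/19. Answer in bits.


H = -sum(p_i * log2(p_i)). Terms: -(3/19)*log2(3/19) = 0.420468; -(6/19)*log2(6/19) = 0.525147; -(2/19)*log2(2/19) = 0.341887; -(1/19)*log2(1/19) = 0.223575; -(7/19)*log2(7/19) = 0.530737. H = 0.420468 + 0.525147 + 0.341887 + 0.223575 + 0.530737 = 2.0418

2.0418 bits


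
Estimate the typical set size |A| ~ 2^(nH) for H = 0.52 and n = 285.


log2|A_typical| = nH = 285 * 0.52 = 148.2, so |A_typical| ~ 2^148.2 = 4.099e+44

4.099e+44


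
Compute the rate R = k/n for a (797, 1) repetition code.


Rate = k/n = 1/797

1/797


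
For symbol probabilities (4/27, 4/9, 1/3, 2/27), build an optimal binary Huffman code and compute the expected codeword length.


Huffman construction (repeatedly merge the two least-probable nodes; each merge adds 1 bit to every symbol beneath it): 2/27 + 4/27 = 2/9; 2/9 + 1/3 = 5/9; 4/9 + 5/9 = 1. Resulting codeword lengths (in the order the probabilities were given): (3, 1, 2, 3). L_avg = sum(p_i * l_i) = 4/27*3 + 4/9*1 + 1/3*2 + 2/27*3 = 16/9 = 1.7778

1.7778 bits


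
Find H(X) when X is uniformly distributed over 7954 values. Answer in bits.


H = log2(n) = log2(7954) = 12.9575

12.9575 bits


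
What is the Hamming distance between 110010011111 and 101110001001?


Count differing positions: . ^ ^ ^ . . . ^ . ^ ^ . = 6 differences

6


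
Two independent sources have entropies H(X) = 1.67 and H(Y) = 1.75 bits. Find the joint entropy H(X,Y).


For independent variables, H(X,Y) = H(X) + H(Y) = 1.67 + 1.75 = 3.42

3.42 bits


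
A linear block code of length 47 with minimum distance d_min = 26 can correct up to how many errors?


Correction capability = floor((d-1)/2) = floor((26-1)/2) = 12

12 errors


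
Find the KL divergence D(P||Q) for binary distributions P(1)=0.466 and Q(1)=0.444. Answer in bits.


KL = p*log2(p/q) + (1-p)*log2((1-p)/(1-q)) = 0.466*log2(0.466/0.444) + 0.534*log2(0.534/0.556) = 0.0014

0.0014 bits


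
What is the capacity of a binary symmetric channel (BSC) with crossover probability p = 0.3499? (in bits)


H(p) = -p*log2(p) - (1-p)*log2(1-p) = -0.3499*log2(0.3499) - 0.6501*log2(0.6501) = 0.530093 + 0.403885 = 0.934. C = 1 - H(p) = 1 - 0.934 = 0.066

0.066 bits


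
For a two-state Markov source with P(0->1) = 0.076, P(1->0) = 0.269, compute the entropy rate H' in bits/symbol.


Stationary distribution: pi_0 = p10/(p01+p10) = 0.7797, pi_1 = 0.2203. Entropy rate H' = pi_0*H(p01) + pi_1*H(p10) = 0.7797*0.3879 + 0.2203*0.84 = 0.4875

0.4875 bits/symbol


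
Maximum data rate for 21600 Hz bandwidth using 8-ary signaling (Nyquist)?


Rate = 2 * B * log2(M) = 2 * 21600 * 3.0 = 129600.0

129600.0 bps


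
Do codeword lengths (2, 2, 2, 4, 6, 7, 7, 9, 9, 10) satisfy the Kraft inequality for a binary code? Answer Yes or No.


Kraft sum = sum(2^(-l_i)) = 0.8486, need <= 1. Result: satisfied (a binary prefix-free code with these lengths exists)

Yes


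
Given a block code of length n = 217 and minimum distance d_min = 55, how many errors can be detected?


Detection capability = d_min - 1 = 55 - 1 = 54

54 errors


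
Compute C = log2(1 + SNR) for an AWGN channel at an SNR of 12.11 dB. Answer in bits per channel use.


SNR_linear = 10^(12.11/10) = 16.2555; C = log2(1 + SNR_linear) = log2(1 + 16.2555) = 4.109

4.109 bits/channel use


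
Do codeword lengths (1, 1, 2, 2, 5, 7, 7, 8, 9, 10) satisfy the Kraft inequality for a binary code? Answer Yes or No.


Kraft sum = sum(2^(-l_i)) = 1.5537, need <= 1. Result: violated (a binary prefix-free code with these lengths cannot exist)

No


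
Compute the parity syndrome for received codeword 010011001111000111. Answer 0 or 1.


Syndrome = XOR of all bits = 0 XOR 1 XOR 0 XOR 0 XOR 1 XOR 1 XOR 0 XOR 0 XOR 1 XOR 1 XOR 1 XOR 1 XOR 0 XOR 0 XOR 0 XOR 1 XOR 1 XOR 1 = 0

0


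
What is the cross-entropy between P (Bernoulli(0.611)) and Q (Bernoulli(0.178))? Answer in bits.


H(P,Q) = -p*log2(q) - (1-p)*log2(1-q). -0.611*log2(0.178) = 1.521421; -0.389*log2(0.822) = 0.110005. H(P,Q) = 1.521421 + 0.110005 = 1.6314

1.6314 bits


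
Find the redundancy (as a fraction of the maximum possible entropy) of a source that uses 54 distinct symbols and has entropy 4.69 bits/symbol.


H_max = log2(K) = log2(54) = 5.7549 bits/symbol. Redundancy = 1 - H/H_max = 1 - 4.69/5.7549 = 1 - 0.815 = 0.185

0.185


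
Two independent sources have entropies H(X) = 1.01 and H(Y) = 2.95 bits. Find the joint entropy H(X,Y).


For independent variables, H(X,Y) = H(X) + H(Y) = 1.01 + 2.95 = 3.96

3.96 bits


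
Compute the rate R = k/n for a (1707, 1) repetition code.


Rate = k/n = 1/1707

1/1707


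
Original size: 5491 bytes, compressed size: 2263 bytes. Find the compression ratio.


Ratio = original / compressed = 5491 / 2263 = 2.4264

2.4264


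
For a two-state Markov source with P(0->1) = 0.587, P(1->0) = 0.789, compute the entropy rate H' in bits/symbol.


Stationary distribution: pi_0 = p10/(p01+p10) = 0.5734, pi_1 = 0.4266. Entropy rate H' = pi_0*H(p01) + pi_1*H(p10) = 0.5734*0.978 + 0.4266*0.7434 = 0.8779

0.8779 bits/symbol


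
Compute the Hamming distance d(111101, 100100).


Count differing positions: . ^ ^ . . ^ = 3 differences

3


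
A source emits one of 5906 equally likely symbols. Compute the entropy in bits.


H = log2(n) = log2(5906) = 12.528

12.528 bits


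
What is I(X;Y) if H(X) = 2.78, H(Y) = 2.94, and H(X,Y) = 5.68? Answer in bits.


I(X;Y) = H(X) + H(Y) - H(X,Y) = 2.78 + 2.94 - 5.68 = 0.04

0.04 bits


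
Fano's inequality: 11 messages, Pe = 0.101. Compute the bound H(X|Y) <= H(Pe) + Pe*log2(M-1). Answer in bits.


H(Pe) = -Pe*log2(Pe) - (1-Pe)*log2(1-Pe) = -0.101*log2(0.101) - 0.899*log2(0.899) = 0.334065 + 0.138093 = 0.4722. Pe*log2(M-1) = 0.101*log2(10) = 0.335515. Bound = H(Pe) + Pe*log2(M-1) = 0.334065 + 0.138093 + 0.335515 = 0.8077

0.8077 bits


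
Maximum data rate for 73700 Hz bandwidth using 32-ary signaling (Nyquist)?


Rate = 2 * B * log2(M) = 2 * 73700 * 5.0 = 737000.0

737000.0 bps


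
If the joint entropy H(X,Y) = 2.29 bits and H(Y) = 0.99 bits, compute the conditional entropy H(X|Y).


H(X|Y) = H(X,Y) - H(Y) = 2.29 - 0.99 = 1.3

1.3 bits


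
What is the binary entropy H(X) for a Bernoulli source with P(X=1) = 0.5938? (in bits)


H = -p*log2(p) - (1-p)*log2(1-p). -0.5938*log2(0.5938) = 0.446509; -0.4062*log2(0.4062) = 0.527954. H = 0.446509 + 0.527954 = 0.9745

0.9745 bits


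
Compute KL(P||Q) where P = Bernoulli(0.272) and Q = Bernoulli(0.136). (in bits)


KL = p*log2(p/q) + (1-p)*log2((1-p)/(1-q)) = 0.272*log2(0.272/0.136) + 0.728*log2(0.728/0.864) = 0.0921

0.0921 bits


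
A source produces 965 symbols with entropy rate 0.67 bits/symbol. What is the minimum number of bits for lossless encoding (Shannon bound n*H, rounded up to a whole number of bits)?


Minimum bits >= n * H = 965 * 0.67 = 646.55, rounded up to a whole number of bits = 647

647 bits


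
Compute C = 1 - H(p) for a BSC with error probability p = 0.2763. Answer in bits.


H(p) = -p*log2(p) - (1-p)*log2(1-p) = -0.2763*log2(0.2763) - 0.7237*log2(0.7237) = 0.512728 + 0.337632 = 0.8504. C = 1 - H(p) = 1 - 0.8504 = 0.1496

0.1496 bits


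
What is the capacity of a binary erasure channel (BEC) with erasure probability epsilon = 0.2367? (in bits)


C = 1 - epsilon = 1 - 0.2367 = 0.7633

0.7633 bits


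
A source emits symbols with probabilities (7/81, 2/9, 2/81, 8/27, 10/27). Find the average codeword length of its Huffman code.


Huffman construction (repeatedly merge the two least-probable nodes; each merge adds 1 bit to every symbol beneath it): 2/81 + 7/81 = 1/9; 1/9 + 2/9 = 1/3; 8/27 + 1/3 = 17/27; 10/27 + 17/27 = 1. Resulting codeword lengths (in the order the probabilities were given): (4, 3, 4, 2, 1). L_avg = sum(p_i * l_i) = 7/81*4 + 2/9*3 + 2/81*4 + 8/27*2 + 10/27*1 = 56/27 = 2.0741

2.0741 bits


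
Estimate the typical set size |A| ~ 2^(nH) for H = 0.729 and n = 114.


log2|A_typical| = nH = 114 * 0.729 = 83.106, so |A_typical| ~ 2^83.106 = 1.041e+25

1.041e+25


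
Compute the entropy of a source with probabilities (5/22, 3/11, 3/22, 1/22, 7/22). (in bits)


H = -sum(p_i * log2(p_i)). Terms: -(5/22)*log2(5/22) = 0.485796; -(3/11)*log2(3/11) = 0.511219; -(3/22)*log2(3/22) = 0.391973; -(1/22)*log2(1/22) = 0.202701; -(7/22)*log2(7/22) = 0.525661. H = 0.485796 + 0.511219 + 0.391973 + 0.202701 + 0.525661 = 2.1174

2.1174 bits


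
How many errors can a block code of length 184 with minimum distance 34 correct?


Correction capability = floor((d-1)/2) = floor((34-1)/2) = 16

16 errors


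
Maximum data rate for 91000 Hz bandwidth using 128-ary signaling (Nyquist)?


Rate = 2 * B * log2(M) = 2 * 91000 * 7.0 = 1274000.0

1274000.0 bps


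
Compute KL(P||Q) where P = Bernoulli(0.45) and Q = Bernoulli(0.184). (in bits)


KL = p*log2(p/q) + (1-p)*log2((1-p)/(1-q)) = 0.45*log2(0.45/0.184) + 0.55*log2(0.55/0.816) = 0.2676

0.2676 bits


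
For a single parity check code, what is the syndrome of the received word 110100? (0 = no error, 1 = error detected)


Syndrome = XOR of all bits = 1 XOR 1 XOR 0 XOR 1 XOR 0 XOR 0 = 1

1


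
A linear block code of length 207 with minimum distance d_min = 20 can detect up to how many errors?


Detection capability = d_min - 1 = 20 - 1 = 19

19 errors


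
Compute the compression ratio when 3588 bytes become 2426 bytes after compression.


Ratio = original / compressed = 3588 / 2426 = 1.479

1.479


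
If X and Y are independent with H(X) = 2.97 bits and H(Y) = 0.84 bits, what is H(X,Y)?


For independent variables, H(X,Y) = H(X) + H(Y) = 2.97 + 0.84 = 3.81

3.81 bits


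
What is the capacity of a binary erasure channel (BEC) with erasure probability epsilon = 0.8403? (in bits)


C = 1 - epsilon = 1 - 0.8403 = 0.1597

0.1597 bits


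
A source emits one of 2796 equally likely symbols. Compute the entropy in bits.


H = log2(n) = log2(2796) = 11.4491

11.4491 bits


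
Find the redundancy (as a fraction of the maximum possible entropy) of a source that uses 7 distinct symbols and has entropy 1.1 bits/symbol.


H_max = log2(K) = log2(7) = 2.8074 bits/symbol. Redundancy = 1 - H/H_max = 1 - 1.1/2.8074 = 1 - 0.3918 = 0.6082

0.6082


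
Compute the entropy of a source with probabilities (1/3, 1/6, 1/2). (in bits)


H = -sum(p_i * log2(p_i)). Terms: -(1/3)*log2(1/3) = 0.528321; -(1/6)*log2(1/6) = 0.430827; -(1/2)*log2(1/2) = 0.500000. H = 0.528321 + 0.430827 + 0.500000 = 1.4591

1.4591 bits


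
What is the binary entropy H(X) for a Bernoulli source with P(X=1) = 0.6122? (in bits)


H = -p*log2(p) - (1-p)*log2(1-p). -0.6122*log2(0.6122) = 0.433392; -0.3878*log2(0.3878) = 0.529973. H = 0.433392 + 0.529973 = 0.9634

0.9634 bits


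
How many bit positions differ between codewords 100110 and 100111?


Count differing positions: . . . . . ^ = 1 differences

1


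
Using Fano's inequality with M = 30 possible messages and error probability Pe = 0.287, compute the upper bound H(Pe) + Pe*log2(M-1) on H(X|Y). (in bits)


H(Pe) = -Pe*log2(Pe) - (1-Pe)*log2(1-Pe) = -0.287*log2(0.287) - 0.713*log2(0.713) = 0.516852 + 0.347963 = 0.8648. Pe*log2(M-1) = 0.287*log2(29) = 1.394241. Bound = H(Pe) + Pe*log2(M-1) = 0.516852 + 0.347963 + 1.394241 = 2.2591

2.2591 bits


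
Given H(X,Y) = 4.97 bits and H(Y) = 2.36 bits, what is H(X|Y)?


H(X|Y) = H(X,Y) - H(Y) = 4.97 - 2.36 = 2.61

2.61 bits


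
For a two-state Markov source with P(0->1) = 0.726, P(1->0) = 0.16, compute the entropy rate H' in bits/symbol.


Stationary distribution: pi_0 = p10/(p01+p10) = 0.1806, pi_1 = 0.8194. Entropy rate H' = pi_0*H(p01) + pi_1*H(p10) = 0.1806*0.8471 + 0.8194*0.6343 = 0.6727

0.6727 bits/symbol


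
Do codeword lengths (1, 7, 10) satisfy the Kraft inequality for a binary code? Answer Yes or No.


Kraft sum = sum(2^(-l_i)) = 0.5088, need <= 1. Result: satisfied (a binary prefix-free code with these lengths exists)

Yes


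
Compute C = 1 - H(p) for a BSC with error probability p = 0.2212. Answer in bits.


H(p) = -p*log2(p) - (1-p)*log2(1-p) = -0.2212*log2(0.2212) - 0.7788*log2(0.7788) = 0.481459 + 0.280894 = 0.7624. C = 1 - H(p) = 1 - 0.7624 = 0.2376

0.2376 bits


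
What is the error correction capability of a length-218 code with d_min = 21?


Correction capability = floor((d-1)/2) = floor((21-1)/2) = 10

10 errors


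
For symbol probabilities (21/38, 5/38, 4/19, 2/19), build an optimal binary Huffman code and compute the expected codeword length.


Huffman construction (repeatedly merge the two least-probable nodes; each merge adds 1 bit to every symbol beneath it): 2/19 + 5/38 = 9/38; 4/19 + 9/38 = 17/38; 17/38 + 21/38 = 1. Resulting codeword lengths (in the order the probabilities were given): (1, 3, 2, 3). L_avg = sum(p_i * l_i) = 21/38*1 + 5/38*3 + 4/19*2 + 2/19*3 = 32/19 = 1.6842

1.6842 bits


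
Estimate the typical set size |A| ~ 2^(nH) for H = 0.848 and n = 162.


log2|A_typical| = nH = 162 * 0.848 = 137.376, so |A_typical| ~ 2^137.376 = 2.261e+41

2.261e+41
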